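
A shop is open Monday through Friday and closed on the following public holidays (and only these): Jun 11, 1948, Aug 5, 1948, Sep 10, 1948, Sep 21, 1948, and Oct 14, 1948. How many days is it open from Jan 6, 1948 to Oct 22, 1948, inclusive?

204

Jan 6, 1948 is a Tuesday.
That's 291 days from start to end, counting both.
291 = 7 × 41 + 4, so there are 41 full weeks plus 4 extra days.
Each full week contributes 5 weekdays (Mon–Fri): 41 × 5 = 205.
The 4 extra days are Tue, Wed, Thu, Fri — 4 of them qualify.
Total: 205 + 4 = 209.
Holidays: Jun 11, 1948 (Fri); Aug 5, 1948 (Thu); Sep 10, 1948 (Fri); Sep 21, 1948 (Tue); Oct 14, 1948 (Thu).
All 5 holidays fall on weekdays, so subtract 5.
Business days: 209 − 5 = 204.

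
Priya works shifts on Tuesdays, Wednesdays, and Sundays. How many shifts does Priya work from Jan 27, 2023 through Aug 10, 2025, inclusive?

397

Jan 27, 2023 is a Friday.
That's 927 days from start to end, counting both.
927 = 7 × 132 + 3, so there are 132 full weeks plus 3 extra days.
Each full week contributes 3 days from the set (Tue, Wed, Sun): 132 × 3 = 396.
The 3 extra days are Fri, Sat, Sun — 1 of them qualifies.
Total: 396 + 1 = 397.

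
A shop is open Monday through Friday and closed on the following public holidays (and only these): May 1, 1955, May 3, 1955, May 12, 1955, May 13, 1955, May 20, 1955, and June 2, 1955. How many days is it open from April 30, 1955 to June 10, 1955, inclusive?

April 30, 1955 is a Saturday.
That's 42 days from start to end, counting both.
42 = 7 × 6, so the span is exactly 6 full weeks.
Each full week contributes 5 weekdays (Mon–Fri): 6 × 5 = 30.
Holidays: May 1, 1955 (Sun); May 3, 1955 (Tue); May 12, 1955 (Thu); May 13, 1955 (Fri); May 20, 1955 (Fri); June 2, 1955 (Thu).
5 of the 6 holidays fall on weekdays; the rest are weekends and were already excluded.
Business days: 30 − 5 = 25.

25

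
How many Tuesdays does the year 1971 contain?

52

Jan 1, 1971 is a Friday.
That's 365 days from start to end, counting both.
365 = 7 × 52 + 1, so there are 52 full weeks plus 1 extra day.
Each full week contributes one Tuesday: 52 so far.
The 1 extra day is Friday — none qualify.
Total: 52 + 0 = 52.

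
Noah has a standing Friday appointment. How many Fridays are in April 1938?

5

Apr 1, 1938 is a Friday.
That's 30 days from start to end, counting both.
30 = 7 × 4 + 2, so there are 4 full weeks plus 2 extra days.
Each full week contributes one Friday: 4 so far.
The 2 extra days are Friday, Saturday — 1 of them qualifies.
Total: 4 + 1 = 5.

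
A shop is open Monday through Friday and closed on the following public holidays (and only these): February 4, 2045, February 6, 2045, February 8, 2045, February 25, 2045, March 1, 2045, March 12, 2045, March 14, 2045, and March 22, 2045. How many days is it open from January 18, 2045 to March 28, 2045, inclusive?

45

January 18, 2045 is a Wednesday.
That's 70 days from start to end, counting both.
70 = 7 × 10, so the span is exactly 10 full weeks.
Each full week contributes 5 weekdays (Mon–Fri): 10 × 5 = 50.
Holidays: February 4, 2045 (Sat); February 6, 2045 (Mon); February 8, 2045 (Wed); February 25, 2045 (Sat); March 1, 2045 (Wed); March 12, 2045 (Sun); March 14, 2045 (Tue); March 22, 2045 (Wed).
5 of the 8 holidays fall on weekdays; the rest are weekends and were already excluded.
Business days: 50 − 5 = 45.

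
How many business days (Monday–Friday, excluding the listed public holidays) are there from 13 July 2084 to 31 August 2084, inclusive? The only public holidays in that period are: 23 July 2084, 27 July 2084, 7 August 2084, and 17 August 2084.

33

13 July 2084 is a Thursday.
The range spans 50 days (inclusive of both endpoints).
50 = 7 × 7 + 1, so there are 7 full weeks plus 1 extra day.
Each full week contributes 5 weekdays (Mon–Fri): 7 × 5 = 35.
The 1 extra day is Thursday — 1 of them qualifies.
Total: 35 + 1 = 36.
Holidays: 23 July 2084 (Sun); 27 July 2084 (Thu); 7 August 2084 (Mon); 17 August 2084 (Thu).
3 of the 4 holidays fall on weekdays; the rest are weekends and were already excluded.
Business days: 36 − 3 = 33.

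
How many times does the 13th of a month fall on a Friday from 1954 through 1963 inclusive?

Friday-the-13ths by year:
1954: Aug
1955: May
1956: Jan, Apr, Jul
1957: Sep, Dec
1958: Jun
1959: Feb, Mar, Nov
1960: May
1961: Jan, Oct
1962: Apr, Jul
1963: Sep, Dec

18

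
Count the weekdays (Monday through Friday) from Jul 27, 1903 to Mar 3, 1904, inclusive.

Jul 27, 1903 is a Monday.
The range spans 221 days (inclusive of both endpoints).
221 = 7 × 31 + 4, so there are 31 full weeks plus 4 extra days.
Each full week contributes 5 weekdays (Mon–Fri): 31 × 5 = 155.
The 4 extra days are Mon, Tue, Wed, Thu — 4 of them qualify.
Total: 155 + 4 = 159.

159 weekdays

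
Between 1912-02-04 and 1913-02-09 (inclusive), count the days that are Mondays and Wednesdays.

106

1912-02-04 is a Sunday.
The range spans 372 days (inclusive of both endpoints).
372 = 7 × 53 + 1, so there are 53 full weeks plus 1 extra day.
Each full week contributes 2 days from the set (Mon, Wed): 53 × 2 = 106.
The 1 extra day is Sun — none qualify.
Total: 106 + 0 = 106.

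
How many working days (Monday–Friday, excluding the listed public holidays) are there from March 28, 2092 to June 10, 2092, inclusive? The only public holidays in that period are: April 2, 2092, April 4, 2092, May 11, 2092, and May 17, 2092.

March 28, 2092 is a Friday.
That's 75 days from start to end, counting both.
75 = 7 × 10 + 5, so there are 10 full weeks plus 5 extra days.
Each full week contributes 5 weekdays (Mon–Fri): 10 × 5 = 50.
The 5 extra days are Fri, Sat, Sun, Mon, Tue — 3 of them qualify.
Total: 50 + 3 = 53.
Holidays: April 2, 2092 (Wed); April 4, 2092 (Fri); May 11, 2092 (Sun); May 17, 2092 (Sat).
2 of the 4 holidays fall on weekdays; the rest are weekends and were already excluded.
Business days: 53 − 2 = 51.

51 working days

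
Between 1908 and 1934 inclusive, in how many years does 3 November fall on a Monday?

4

Day of week of November 3 in each year:
1908: Tue, 1909: Wed, 1910: Thu, 1911: Fri, 1912: Sun, 1913: Mon ✓, 1914: Tue, 1915: Wed, 1916: Fri, 1917: Sat, 1918: Sun, 1919: Mon ✓, 1920: Wed, 1921: Thu, 1922: Fri, 1923: Sat, 1924: Mon ✓, 1925: Tue, 1926: Wed, 1927: Thu, 1928: Sat, 1929: Sun, 1930: Mon ✓, 1931: Tue, 1932: Thu, 1933: Fri, 1934: Sat
Mondays: 1913, 1919, 1924, 1930.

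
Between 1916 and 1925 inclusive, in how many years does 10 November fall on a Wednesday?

1

Day of week of November 10 in each year:
1916: Fri, 1917: Sat, 1918: Sun, 1919: Mon, 1920: Wed ✓, 1921: Thu, 1922: Fri, 1923: Sat, 1924: Mon, 1925: Tue
Wednesdays: 1920.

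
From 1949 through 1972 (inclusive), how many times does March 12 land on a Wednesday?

Day of week of March 12 in each year:
1949: Sat, 1950: Sun, 1951: Mon, 1952: Wed ✓, 1953: Thu, 1954: Fri, 1955: Sat, 1956: Mon, 1957: Tue, 1958: Wed ✓, 1959: Thu, 1960: Sat, 1961: Sun, 1962: Mon, 1963: Tue, 1964: Thu, 1965: Fri, 1966: Sat, 1967: Sun, 1968: Tue, 1969: Wed ✓, 1970: Thu, 1971: Fri, 1972: Sun
Wednesdays: 1952, 1958, 1969.

3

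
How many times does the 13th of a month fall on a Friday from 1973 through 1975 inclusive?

5

Friday-the-13ths by year:
1973: Apr, Jul
1974: Sep, Dec
1975: Jun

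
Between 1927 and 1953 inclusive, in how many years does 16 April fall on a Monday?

Day of week of April 16 in each year:
1927: Sat, 1928: Mon ✓, 1929: Tue, 1930: Wed, 1931: Thu, 1932: Sat, 1933: Sun, 1934: Mon ✓, 1935: Tue, 1936: Thu, 1937: Fri, 1938: Sat, 1939: Sun, 1940: Tue, 1941: Wed, 1942: Thu, 1943: Fri, 1944: Sun, 1945: Mon ✓, 1946: Tue, 1947: Wed, 1948: Fri, 1949: Sat, 1950: Sun, 1951: Mon ✓, 1952: Wed, 1953: Thu
Mondays: 1928, 1934, 1945, 1951.

4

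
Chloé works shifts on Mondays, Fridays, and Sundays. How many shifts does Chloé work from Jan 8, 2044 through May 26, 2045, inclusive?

217

Jan 8, 2044 is a Friday.
That's 505 days from start to end, counting both.
505 = 7 × 72 + 1, so there are 72 full weeks plus 1 extra day.
Each full week contributes 3 days from the set (Mon, Fri, Sun): 72 × 3 = 216.
The 1 extra day is Friday — 1 of them qualifies.
Total: 216 + 1 = 217.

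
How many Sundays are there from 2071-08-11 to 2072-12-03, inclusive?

2071-08-11 is a Tuesday.
That's 481 days from start to end, counting both.
481 = 7 × 68 + 5, so there are 68 full weeks plus 5 extra days.
Each full week contributes one Sunday: 68 so far.
The 5 extra days are Tue, Wed, Thu, Fri, Sat — none qualify.
Total: 68 + 0 = 68.

68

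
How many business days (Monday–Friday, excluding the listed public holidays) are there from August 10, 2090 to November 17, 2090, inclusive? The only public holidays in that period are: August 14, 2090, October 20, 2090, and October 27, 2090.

August 10, 2090 is a Thursday.
The range spans 100 days (inclusive of both endpoints).
100 = 7 × 14 + 2, so there are 14 full weeks plus 2 extra days.
Each full week contributes 5 weekdays (Mon–Fri): 14 × 5 = 70.
The 2 extra days are Thursday, Friday — 2 of them qualify.
Total: 70 + 2 = 72.
Holidays: August 14, 2090 (Mon); October 20, 2090 (Fri); October 27, 2090 (Fri).
All 3 holidays fall on weekdays, so subtract 3.
Business days: 72 − 3 = 69.

69 business days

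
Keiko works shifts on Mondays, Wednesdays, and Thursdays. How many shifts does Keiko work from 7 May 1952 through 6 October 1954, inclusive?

379

7 May 1952 is a Wednesday.
From 7 May 1952 to 6 October 1954 is 883 days inclusive.
883 = 7 × 126 + 1, so there are 126 full weeks plus 1 extra day.
Each full week contributes 3 days from the set (Mon, Wed, Thu): 126 × 3 = 378.
The 1 extra day is Wednesday — 1 of them qualifies.
Total: 378 + 1 = 379.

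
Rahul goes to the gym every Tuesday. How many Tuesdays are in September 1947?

5

1 September 1947 is a Monday.
That's 30 days from start to end, counting both.
30 = 7 × 4 + 2, so there are 4 full weeks plus 2 extra days.
Each full week contributes one Tuesday: 4 so far.
The 2 extra days are Monday, Tuesday — 1 of them qualifies.
Total: 4 + 1 = 5.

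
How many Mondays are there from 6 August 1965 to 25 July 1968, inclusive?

155

6 August 1965 is a Friday.
From 6 August 1965 to 25 July 1968 is 1085 days inclusive.
1085 = 7 × 155, so the span is exactly 155 full weeks.
Each full week contributes one Monday: 155 so far.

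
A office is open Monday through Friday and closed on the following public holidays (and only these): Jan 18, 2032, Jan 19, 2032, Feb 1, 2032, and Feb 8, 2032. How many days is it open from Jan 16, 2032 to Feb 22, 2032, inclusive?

Jan 16, 2032 is a Friday.
From Jan 16, 2032 to Feb 22, 2032 is 38 days inclusive.
38 = 7 × 5 + 3, so there are 5 full weeks plus 3 extra days.
Each full week contributes 5 weekdays (Mon–Fri): 5 × 5 = 25.
The 3 extra days are Fri, Sat, Sun — 1 of them qualifies.
Total: 25 + 1 = 26.
Holidays: Jan 18, 2032 (Sun); Jan 19, 2032 (Mon); Feb 1, 2032 (Sun); Feb 8, 2032 (Sun).
1 of the 4 holidays fall on weekdays; the rest are weekends and were already excluded.
Business days: 26 − 1 = 25.

25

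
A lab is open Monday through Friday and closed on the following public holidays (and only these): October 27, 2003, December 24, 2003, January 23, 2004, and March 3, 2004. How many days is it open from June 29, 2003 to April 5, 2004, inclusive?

June 29, 2003 is a Sunday.
The range spans 282 days (inclusive of both endpoints).
282 = 7 × 40 + 2, so there are 40 full weeks plus 2 extra days.
Each full week contributes 5 weekdays (Mon–Fri): 40 × 5 = 200.
The 2 extra days are Sunday, Monday — 1 of them qualifies.
Total: 200 + 1 = 201.
Holidays: October 27, 2003 (Mon); December 24, 2003 (Wed); January 23, 2004 (Fri); March 3, 2004 (Wed).
All 4 holidays fall on weekdays, so subtract 4.
Business days: 201 − 4 = 197.

197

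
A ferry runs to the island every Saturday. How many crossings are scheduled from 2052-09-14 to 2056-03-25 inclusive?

2052-09-14 is a Saturday.
The range spans 1289 days (inclusive of both endpoints).
1289 = 7 × 184 + 1, so there are 184 full weeks plus 1 extra day.
Each full week contributes one Saturday: 184 so far.
The 1 extra day is Sat — 1 of them qualifies.
Total: 184 + 1 = 185.

185 Saturdays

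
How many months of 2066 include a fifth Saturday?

4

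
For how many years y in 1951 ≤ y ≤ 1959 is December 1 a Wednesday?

Day of week of December 1 in each year:
1951: Sat, 1952: Mon, 1953: Tue, 1954: Wed ✓, 1955: Thu, 1956: Sat, 1957: Sun, 1958: Mon, 1959: Tue
Wednesdays: 1954.

1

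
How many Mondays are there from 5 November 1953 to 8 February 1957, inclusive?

5 November 1953 is a Thursday.
From 5 November 1953 to 8 February 1957 is 1192 days inclusive.
1192 = 7 × 170 + 2, so there are 170 full weeks plus 2 extra days.
Each full week contributes one Monday: 170 so far.
The 2 extra days are Thursday, Friday — none qualify.
Total: 170 + 0 = 170.

170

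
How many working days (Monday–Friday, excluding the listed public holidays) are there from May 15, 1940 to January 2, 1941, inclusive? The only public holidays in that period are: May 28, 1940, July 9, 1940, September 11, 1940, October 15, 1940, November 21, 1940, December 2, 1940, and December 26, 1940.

May 15, 1940 is a Wednesday.
The range spans 233 days (inclusive of both endpoints).
233 = 7 × 33 + 2, so there are 33 full weeks plus 2 extra days.
Each full week contributes 5 weekdays (Mon–Fri): 33 × 5 = 165.
The 2 extra days are Wednesday, Thursday — 2 of them qualify.
Total: 165 + 2 = 167.
Holidays: May 28, 1940 (Tue); July 9, 1940 (Tue); September 11, 1940 (Wed); October 15, 1940 (Tue); November 21, 1940 (Thu); December 2, 1940 (Mon); December 26, 1940 (Thu).
All 7 holidays fall on weekdays, so subtract 7.
Business days: 167 − 7 = 160.

160 working days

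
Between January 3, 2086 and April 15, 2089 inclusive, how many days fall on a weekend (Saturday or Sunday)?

January 3, 2086 is a Thursday.
That's 1199 days from start to end, counting both.
1199 = 7 × 171 + 2, so there are 171 full weeks plus 2 extra days.
Each full week contributes 2 weekend days (Sat, Sun): 171 × 2 = 342.
The 2 extra days are Thu, Fri — none qualify.
Total: 342 + 0 = 342.

342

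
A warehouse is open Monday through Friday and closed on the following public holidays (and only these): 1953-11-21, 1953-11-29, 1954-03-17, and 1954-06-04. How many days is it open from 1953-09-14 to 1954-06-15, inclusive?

195

1953-09-14 is a Monday.
From 1953-09-14 to 1954-06-15 is 275 days inclusive.
275 = 7 × 39 + 2, so there are 39 full weeks plus 2 extra days.
Each full week contributes 5 weekdays (Mon–Fri): 39 × 5 = 195.
The 2 extra days are Mon, Tue — 2 of them qualify.
Total: 195 + 2 = 197.
Holidays: 1953-11-21 (Sat); 1953-11-29 (Sun); 1954-03-17 (Wed); 1954-06-04 (Fri).
2 of the 4 holidays fall on weekdays; the rest are weekends and were already excluded.
Business days: 197 − 2 = 195.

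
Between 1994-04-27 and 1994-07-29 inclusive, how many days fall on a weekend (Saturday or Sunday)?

26

1994-04-27 is a Wednesday.
That's 94 days from start to end, counting both.
94 = 7 × 13 + 3, so there are 13 full weeks plus 3 extra days.
Each full week contributes 2 weekend days (Sat, Sun): 13 × 2 = 26.
The 3 extra days are Wednesday, Thursday, Friday — none qualify.
Total: 26 + 0 = 26.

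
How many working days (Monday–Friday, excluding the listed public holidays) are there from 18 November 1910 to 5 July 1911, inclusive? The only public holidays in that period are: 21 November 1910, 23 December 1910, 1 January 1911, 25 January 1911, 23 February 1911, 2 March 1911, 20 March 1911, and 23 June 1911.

18 November 1910 is a Friday.
That's 230 days from start to end, counting both.
230 = 7 × 32 + 6, so there are 32 full weeks plus 6 extra days.
Each full week contributes 5 weekdays (Mon–Fri): 32 × 5 = 160.
The 6 extra days are Fri, Sat, Sun, Mon, Tue, Wed — 4 of them qualify.
Total: 160 + 4 = 164.
Holidays: 21 November 1910 (Mon); 23 December 1910 (Fri); 1 January 1911 (Sun); 25 January 1911 (Wed); 23 February 1911 (Thu); 2 March 1911 (Thu); 20 March 1911 (Mon); 23 June 1911 (Fri).
7 of the 8 holidays fall on weekdays; the rest are weekends and were already excluded.
Business days: 164 − 7 = 157.

157 working days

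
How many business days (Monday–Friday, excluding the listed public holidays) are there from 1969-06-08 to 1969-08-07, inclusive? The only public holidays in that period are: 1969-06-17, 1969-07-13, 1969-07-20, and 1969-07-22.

42

1969-06-08 is a Sunday.
From 1969-06-08 to 1969-08-07 is 61 days inclusive.
61 = 7 × 8 + 5, so there are 8 full weeks plus 5 extra days.
Each full week contributes 5 weekdays (Mon–Fri): 8 × 5 = 40.
The 5 extra days are Sunday, Monday, Tuesday, Wednesday, Thursday — 4 of them qualify.
Total: 40 + 4 = 44.
Holidays: 1969-06-17 (Tue); 1969-07-13 (Sun); 1969-07-20 (Sun); 1969-07-22 (Tue).
2 of the 4 holidays fall on weekdays; the rest are weekends and were already excluded.
Business days: 44 − 2 = 42.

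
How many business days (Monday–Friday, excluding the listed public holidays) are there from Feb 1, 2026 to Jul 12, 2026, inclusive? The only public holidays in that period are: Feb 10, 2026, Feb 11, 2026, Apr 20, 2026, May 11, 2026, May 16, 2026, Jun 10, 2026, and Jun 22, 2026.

109 business days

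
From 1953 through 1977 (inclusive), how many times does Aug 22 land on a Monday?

Day of week of August 22 in each year:
1953: Sat, 1954: Sun, 1955: Mon ✓, 1956: Wed, 1957: Thu, 1958: Fri, 1959: Sat, 1960: Mon ✓, 1961: Tue, 1962: Wed, 1963: Thu, 1964: Sat, 1965: Sun, 1966: Mon ✓, 1967: Tue, 1968: Thu, 1969: Fri, 1970: Sat, 1971: Sun, 1972: Tue, 1973: Wed, 1974: Thu, 1975: Fri, 1976: Sun, 1977: Mon ✓
Mondays: 1955, 1960, 1966, 1977.

4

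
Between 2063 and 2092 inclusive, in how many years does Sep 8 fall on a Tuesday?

4

Day of week of September 8 in each year:
2063: Sat, 2064: Mon, 2065: Tue ✓, 2066: Wed, 2067: Thu, 2068: Sat, 2069: Sun, 2070: Mon, 2071: Tue ✓, 2072: Thu, 2073: Fri, 2074: Sat, 2075: Sun, 2076: Tue ✓, 2077: Wed, 2078: Thu, 2079: Fri, 2080: Sun, 2081: Mon, 2082: Tue ✓, 2083: Wed, 2084: Fri, 2085: Sat, 2086: Sun, 2087: Mon, 2088: Wed, 2089: Thu, 2090: Fri, 2091: Sat, 2092: Mon
Tuesdays: 2065, 2071, 2076, 2082.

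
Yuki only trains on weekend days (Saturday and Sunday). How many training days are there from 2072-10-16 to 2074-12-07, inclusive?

2072-10-16 is a Sunday.
The range spans 783 days (inclusive of both endpoints).
783 = 7 × 111 + 6, so there are 111 full weeks plus 6 extra days.
Each full week contributes 2 weekend days (Sat, Sun): 111 × 2 = 222.
The 6 extra days are Sunday, Monday, Tuesday, Wednesday, Thursday, Friday — 1 of them qualifies.
Total: 222 + 1 = 223.

223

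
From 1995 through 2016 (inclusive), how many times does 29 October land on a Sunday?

Day of week of October 29 in each year:
1995: Sun ✓, 1996: Tue, 1997: Wed, 1998: Thu, 1999: Fri, 2000: Sun ✓, 2001: Mon, 2002: Tue, 2003: Wed, 2004: Fri, 2005: Sat, 2006: Sun ✓, 2007: Mon, 2008: Wed, 2009: Thu, 2010: Fri, 2011: Sat, 2012: Mon, 2013: Tue, 2014: Wed, 2015: Thu, 2016: Sat
Sundays: 1995, 2000, 2006.

3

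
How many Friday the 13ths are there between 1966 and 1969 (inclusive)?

Friday-the-13ths by year:
1966: May
1967: Jan, Oct
1968: Sep, Dec
1969: Jun

6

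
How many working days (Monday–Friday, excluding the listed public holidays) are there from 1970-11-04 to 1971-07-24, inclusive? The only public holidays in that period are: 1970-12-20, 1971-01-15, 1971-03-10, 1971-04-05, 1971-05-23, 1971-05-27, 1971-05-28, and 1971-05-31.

1970-11-04 is a Wednesday.
From 1970-11-04 to 1971-07-24 is 263 days inclusive.
263 = 7 × 37 + 4, so there are 37 full weeks plus 4 extra days.
Each full week contributes 5 weekdays (Mon–Fri): 37 × 5 = 185.
The 4 extra days are Wed, Thu, Fri, Sat — 3 of them qualify.
Total: 185 + 3 = 188.
Holidays: 1970-12-20 (Sun); 1971-01-15 (Fri); 1971-03-10 (Wed); 1971-04-05 (Mon); 1971-05-23 (Sun); 1971-05-27 (Thu); 1971-05-28 (Fri); 1971-05-31 (Mon).
6 of the 8 holidays fall on weekdays; the rest are weekends and were already excluded.
Business days: 188 − 6 = 182.

182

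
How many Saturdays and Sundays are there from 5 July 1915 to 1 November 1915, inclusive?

34

5 July 1915 is a Monday.
From 5 July 1915 to 1 November 1915 is 120 days inclusive.
120 = 7 × 17 + 1, so there are 17 full weeks plus 1 extra day.
Each full week contributes 2 weekend days (Sat, Sun): 17 × 2 = 34.
The 1 extra day is Monday — none qualify.
Total: 34 + 0 = 34.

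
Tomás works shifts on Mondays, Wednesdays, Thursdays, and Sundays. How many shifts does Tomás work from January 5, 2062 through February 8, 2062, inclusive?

January 5, 2062 is a Thursday.
The range spans 35 days (inclusive of both endpoints).
35 = 7 × 5, so the span is exactly 5 full weeks.
Each full week contributes 4 days from the set (Mon, Wed, Thu, Sun): 5 × 4 = 20.
Total: 20.

20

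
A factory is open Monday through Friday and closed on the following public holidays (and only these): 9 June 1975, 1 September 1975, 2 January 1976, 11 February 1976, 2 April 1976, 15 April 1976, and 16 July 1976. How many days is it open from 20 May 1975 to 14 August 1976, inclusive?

317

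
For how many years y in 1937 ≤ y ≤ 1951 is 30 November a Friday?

2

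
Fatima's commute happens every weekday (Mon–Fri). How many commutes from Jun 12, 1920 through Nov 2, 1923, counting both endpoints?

885

Jun 12, 1920 is a Saturday.
The range spans 1239 days (inclusive of both endpoints).
1239 = 7 × 177, so the span is exactly 177 full weeks.
Each full week contributes 5 weekdays (Mon–Fri): 177 × 5 = 885.
Total: 885.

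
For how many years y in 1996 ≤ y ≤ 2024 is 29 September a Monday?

Day of week of September 29 in each year:
1996: Sun, 1997: Mon ✓, 1998: Tue, 1999: Wed, 2000: Fri, 2001: Sat, 2002: Sun, 2003: Mon ✓, 2004: Wed, 2005: Thu, 2006: Fri, 2007: Sat, 2008: Mon ✓, 2009: Tue, 2010: Wed, 2011: Thu, 2012: Sat, 2013: Sun, 2014: Mon ✓, 2015: Tue, 2016: Thu, 2017: Fri, 2018: Sat, 2019: Sun, 2020: Tue, 2021: Wed, 2022: Thu, 2023: Fri, 2024: Sun
Mondays: 1997, 2003, 2008, 2014.

4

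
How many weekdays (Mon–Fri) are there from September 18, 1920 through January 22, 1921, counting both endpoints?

September 18, 1920 is a Saturday.
From September 18, 1920 to January 22, 1921 is 127 days inclusive.
127 = 7 × 18 + 1, so there are 18 full weeks plus 1 extra day.
Each full week contributes 5 weekdays (Mon–Fri): 18 × 5 = 90.
The 1 extra day is Saturday — none qualify.
Total: 90 + 0 = 90.

90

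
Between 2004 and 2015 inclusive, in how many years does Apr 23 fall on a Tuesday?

1

Day of week of April 23 in each year:
2004: Fri, 2005: Sat, 2006: Sun, 2007: Mon, 2008: Wed, 2009: Thu, 2010: Fri, 2011: Sat, 2012: Mon, 2013: Tue ✓, 2014: Wed, 2015: Thu
Tuesdays: 2013.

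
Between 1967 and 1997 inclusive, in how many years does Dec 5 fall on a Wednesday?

Day of week of December 5 in each year:
1967: Tue, 1968: Thu, 1969: Fri, 1970: Sat, 1971: Sun, 1972: Tue, 1973: Wed ✓, 1974: Thu, 1975: Fri, 1976: Sun, 1977: Mon, 1978: Tue, 1979: Wed ✓, 1980: Fri, 1981: Sat, 1982: Sun, 1983: Mon, 1984: Wed ✓, 1985: Thu, 1986: Fri, 1987: Sat, 1988: Mon, 1989: Tue, 1990: Wed ✓, 1991: Thu, 1992: Sat, 1993: Sun, 1994: Mon, 1995: Tue, 1996: Thu, 1997: Fri
Wednesdays: 1973, 1979, 1984, 1990.

4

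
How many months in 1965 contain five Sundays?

4

A month has five Sundays exactly when Sunday falls within its first (length − 28) days.
Jan: 31 days, starts Fri → 5 of Fri, Sat, Sun ✓
Feb: 28 days, starts Mon → 5 of (none)
Mar: 31 days, starts Mon → 5 of Mon, Tue, Wed
Apr: 30 days, starts Thu → 5 of Thu, Fri
May: 31 days, starts Sat → 5 of Sat, Sun, Mon ✓
Jun: 30 days, starts Tue → 5 of Tue, Wed
Jul: 31 days, starts Thu → 5 of Thu, Fri, Sat
Aug: 31 days, starts Sun → 5 of Sun, Mon, Tue ✓
Sep: 30 days, starts Wed → 5 of Wed, Thu
Oct: 31 days, starts Fri → 5 of Fri, Sat, Sun ✓
Nov: 30 days, starts Mon → 5 of Mon, Tue
Dec: 31 days, starts Wed → 5 of Wed, Thu, Fri
Months with five Sundays: Jan, May, Aug, Oct.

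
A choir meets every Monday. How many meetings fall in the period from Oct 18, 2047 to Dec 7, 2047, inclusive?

7

Oct 18, 2047 is a Friday.
That's 51 days from start to end, counting both.
51 = 7 × 7 + 2, so there are 7 full weeks plus 2 extra days.
Each full week contributes one Monday: 7 so far.
The 2 extra days are Fri, Sat — none qualify.
Total: 7 + 0 = 7.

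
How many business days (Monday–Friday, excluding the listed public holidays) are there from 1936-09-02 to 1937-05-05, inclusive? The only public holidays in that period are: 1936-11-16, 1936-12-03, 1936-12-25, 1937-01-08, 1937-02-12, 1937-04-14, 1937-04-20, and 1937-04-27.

1936-09-02 is a Wednesday.
The range spans 246 days (inclusive of both endpoints).
246 = 7 × 35 + 1, so there are 35 full weeks plus 1 extra day.
Each full week contributes 5 weekdays (Mon–Fri): 35 × 5 = 175.
The 1 extra day is Wed — 1 of them qualifies.
Total: 175 + 1 = 176.
Holidays: 1936-11-16 (Mon); 1936-12-03 (Thu); 1936-12-25 (Fri); 1937-01-08 (Fri); 1937-02-12 (Fri); 1937-04-14 (Wed); 1937-04-20 (Tue); 1937-04-27 (Tue).
All 8 holidays fall on weekdays, so subtract 8.
Business days: 176 − 8 = 168.

168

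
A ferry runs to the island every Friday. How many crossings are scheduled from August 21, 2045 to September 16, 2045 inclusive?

August 21, 2045 is a Monday.
The range spans 27 days (inclusive of both endpoints).
27 = 7 × 3 + 6, so there are 3 full weeks plus 6 extra days.
Each full week contributes one Friday: 3 so far.
The 6 extra days are Monday, Tuesday, Wednesday, Thursday, Friday, Saturday — 1 of them qualifies.
Total: 3 + 1 = 4.

4 Fridays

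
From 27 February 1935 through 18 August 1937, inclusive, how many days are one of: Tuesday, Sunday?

258

27 February 1935 is a Wednesday.
From 27 February 1935 to 18 August 1937 is 904 days inclusive.
904 = 7 × 129 + 1, so there are 129 full weeks plus 1 extra day.
Each full week contributes 2 days from the set (Tue, Sun): 129 × 2 = 258.
The 1 extra day is Wed — none qualify.
Total: 258 + 0 = 258.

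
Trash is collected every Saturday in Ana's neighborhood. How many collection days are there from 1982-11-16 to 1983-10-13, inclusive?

1982-11-16 is a Tuesday.
From 1982-11-16 to 1983-10-13 is 332 days inclusive.
332 = 7 × 47 + 3, so there are 47 full weeks plus 3 extra days.
Each full week contributes one Saturday: 47 so far.
The 3 extra days are Tuesday, Wednesday, Thursday — none qualify.
Total: 47 + 0 = 47.

47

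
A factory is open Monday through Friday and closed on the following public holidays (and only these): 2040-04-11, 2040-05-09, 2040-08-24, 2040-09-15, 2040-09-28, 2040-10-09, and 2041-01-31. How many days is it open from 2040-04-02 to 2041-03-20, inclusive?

247

2040-04-02 is a Monday.
That's 353 days from start to end, counting both.
353 = 7 × 50 + 3, so there are 50 full weeks plus 3 extra days.
Each full week contributes 5 weekdays (Mon–Fri): 50 × 5 = 250.
The 3 extra days are Mon, Tue, Wed — 3 of them qualify.
Total: 250 + 3 = 253.
Holidays: 2040-04-11 (Wed); 2040-05-09 (Wed); 2040-08-24 (Fri); 2040-09-15 (Sat); 2040-09-28 (Fri); 2040-10-09 (Tue); 2041-01-31 (Thu).
6 of the 7 holidays fall on weekdays; the rest are weekends and were already excluded.
Business days: 253 − 6 = 247.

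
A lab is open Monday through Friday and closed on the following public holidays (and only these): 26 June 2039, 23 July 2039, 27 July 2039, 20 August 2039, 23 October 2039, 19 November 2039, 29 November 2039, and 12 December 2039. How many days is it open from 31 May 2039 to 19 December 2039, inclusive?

31 May 2039 is a Tuesday.
From 31 May 2039 to 19 December 2039 is 203 days inclusive.
203 = 7 × 29, so the span is exactly 29 full weeks.
Each full week contributes 5 weekdays (Mon–Fri): 29 × 5 = 145.
Holidays: 26 June 2039 (Sun); 23 July 2039 (Sat); 27 July 2039 (Wed); 20 August 2039 (Sat); 23 October 2039 (Sun); 19 November 2039 (Sat); 29 November 2039 (Tue); 12 December 2039 (Mon).
3 of the 8 holidays fall on weekdays; the rest are weekends and were already excluded.
Business days: 145 − 3 = 142.

142 business days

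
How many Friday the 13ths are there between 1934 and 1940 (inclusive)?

12

Friday-the-13ths by year:
1934: Apr, Jul
1935: Sep, Dec
1936: Mar, Nov
1937: Aug
1938: May
1939: Jan, Oct
1940: Sep, Dec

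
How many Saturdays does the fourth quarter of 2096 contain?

13

Oct 1, 2096 is a Monday.
The range spans 92 days (inclusive of both endpoints).
92 = 7 × 13 + 1, so there are 13 full weeks plus 1 extra day.
Each full week contributes one Saturday: 13 so far.
The 1 extra day is Mon — none qualify.
Total: 13 + 0 = 13.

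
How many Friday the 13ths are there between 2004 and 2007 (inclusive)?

Friday-the-13ths by year:
2004: Feb, Aug
2005: May
2006: Jan, Oct
2007: Apr, Jul

7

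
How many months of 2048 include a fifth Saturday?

4

A month has five Saturdays exactly when Saturday falls within its first (length − 28) days.
Jan: 31 days, starts Wed → 5 of Wed, Thu, Fri
Feb: 29 days, starts Sat → 5 of Sat ✓
Mar: 31 days, starts Sun → 5 of Sun, Mon, Tue
Apr: 30 days, starts Wed → 5 of Wed, Thu
May: 31 days, starts Fri → 5 of Fri, Sat, Sun ✓
Jun: 30 days, starts Mon → 5 of Mon, Tue
Jul: 31 days, starts Wed → 5 of Wed, Thu, Fri
Aug: 31 days, starts Sat → 5 of Sat, Sun, Mon ✓
Sep: 30 days, starts Tue → 5 of Tue, Wed
Oct: 31 days, starts Thu → 5 of Thu, Fri, Sat ✓
Nov: 30 days, starts Sun → 5 of Sun, Mon
Dec: 31 days, starts Tue → 5 of Tue, Wed, Thu
Months with five Saturdays: Feb, May, Aug, Oct.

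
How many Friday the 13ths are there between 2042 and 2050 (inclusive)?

15

Friday-the-13ths by year:
2042: Jun
2043: Feb, Mar, Nov
2044: May
2045: Jan, Oct
2046: Apr, Jul
2047: Sep, Dec
2048: Mar, Nov
2049: Aug
2050: May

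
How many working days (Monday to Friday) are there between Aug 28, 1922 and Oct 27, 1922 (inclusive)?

Aug 28, 1922 is a Monday.
The range spans 61 days (inclusive of both endpoints).
61 = 7 × 8 + 5, so there are 8 full weeks plus 5 extra days.
Each full week contributes 5 weekdays (Mon–Fri): 8 × 5 = 40.
The 5 extra days are Mon, Tue, Wed, Thu, Fri — 5 of them qualify.
Total: 40 + 5 = 45.

45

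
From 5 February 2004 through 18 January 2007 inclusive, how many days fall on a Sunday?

154

5 February 2004 is a Thursday.
From 5 February 2004 to 18 January 2007 is 1079 days inclusive.
1079 = 7 × 154 + 1, so there are 154 full weeks plus 1 extra day.
Each full week contributes one Sunday: 154 so far.
The 1 extra day is Thu — none qualify.
Total: 154 + 0 = 154.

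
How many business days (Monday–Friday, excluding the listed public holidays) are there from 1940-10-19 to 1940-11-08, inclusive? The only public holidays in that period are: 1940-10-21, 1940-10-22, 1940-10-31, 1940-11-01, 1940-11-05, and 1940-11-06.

9

1940-10-19 is a Saturday.
That's 21 days from start to end, counting both.
21 = 7 × 3, so the span is exactly 3 full weeks.
Each full week contributes 5 weekdays (Mon–Fri): 3 × 5 = 15.
Holidays: 1940-10-21 (Mon); 1940-10-22 (Tue); 1940-10-31 (Thu); 1940-11-01 (Fri); 1940-11-05 (Tue); 1940-11-06 (Wed).
All 6 holidays fall on weekdays, so subtract 6.
Business days: 15 − 6 = 9.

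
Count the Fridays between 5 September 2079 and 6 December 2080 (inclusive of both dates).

66

5 September 2079 is a Tuesday.
From 5 September 2079 to 6 December 2080 is 459 days inclusive.
459 = 7 × 65 + 4, so there are 65 full weeks plus 4 extra days.
Each full week contributes one Friday: 65 so far.
The 4 extra days are Tue, Wed, Thu, Fri — 1 of them qualifies.
Total: 65 + 1 = 66.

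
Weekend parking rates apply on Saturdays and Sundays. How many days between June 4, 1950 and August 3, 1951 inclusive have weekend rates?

121

June 4, 1950 is a Sunday.
The range spans 426 days (inclusive of both endpoints).
426 = 7 × 60 + 6, so there are 60 full weeks plus 6 extra days.
Each full week contributes 2 weekend days (Sat, Sun): 60 × 2 = 120.
The 6 extra days are Sun, Mon, Tue, Wed, Thu, Fri — 1 of them qualifies.
Total: 120 + 1 = 121.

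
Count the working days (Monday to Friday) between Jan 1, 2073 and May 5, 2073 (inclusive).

Jan 1, 2073 is a Sunday.
That's 125 days from start to end, counting both.
125 = 7 × 17 + 6, so there are 17 full weeks plus 6 extra days.
Each full week contributes 5 weekdays (Mon–Fri): 17 × 5 = 85.
The 6 extra days are Sun, Mon, Tue, Wed, Thu, Fri — 5 of them qualify.
Total: 85 + 5 = 90.

90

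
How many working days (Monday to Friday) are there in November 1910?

22 weekdays

Nov 1, 1910 is a Tuesday.
That's 30 days from start to end, counting both.
30 = 7 × 4 + 2, so there are 4 full weeks plus 2 extra days.
Each full week contributes 5 weekdays (Mon–Fri): 4 × 5 = 20.
The 2 extra days are Tue, Wed — 2 of them qualify.
Total: 20 + 2 = 22.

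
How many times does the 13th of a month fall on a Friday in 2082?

The 13th falls on a Friday when the month's 13th has weekday Fri.
Jan 13 is Tue; Feb 13 is Fri ✓; Mar 13 is Fri ✓; Apr 13 is Mon; May 13 is Wed; Jun 13 is Sat; Jul 13 is Mon; Aug 13 is Thu; Sep 13 is Sun; Oct 13 is Tue; Nov 13 is Fri ✓; Dec 13 is Sun.
Friday the 13ths: Feb, Mar, Nov.

3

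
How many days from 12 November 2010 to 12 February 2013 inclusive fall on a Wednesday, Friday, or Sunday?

353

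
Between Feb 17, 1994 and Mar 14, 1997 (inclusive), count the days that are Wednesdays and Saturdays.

Feb 17, 1994 is a Thursday.
That's 1122 days from start to end, counting both.
1122 = 7 × 160 + 2, so there are 160 full weeks plus 2 extra days.
Each full week contributes 2 days from the set (Wed, Sat): 160 × 2 = 320.
The 2 extra days are Thu, Fri — none qualify.
Total: 320 + 0 = 320.

320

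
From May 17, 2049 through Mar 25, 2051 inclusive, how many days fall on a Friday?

May 17, 2049 is a Monday.
The range spans 678 days (inclusive of both endpoints).
678 = 7 × 96 + 6, so there are 96 full weeks plus 6 extra days.
Each full week contributes one Friday: 96 so far.
The 6 extra days are Monday, Tuesday, Wednesday, Thursday, Friday, Saturday — 1 of them qualifies.
Total: 96 + 1 = 97.

97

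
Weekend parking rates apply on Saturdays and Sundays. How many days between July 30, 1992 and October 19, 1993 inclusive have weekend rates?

July 30, 1992 is a Thursday.
From July 30, 1992 to October 19, 1993 is 447 days inclusive.
447 = 7 × 63 + 6, so there are 63 full weeks plus 6 extra days.
Each full week contributes 2 weekend days (Sat, Sun): 63 × 2 = 126.
The 6 extra days are Thursday, Friday, Saturday, Sunday, Monday, Tuesday — 2 of them qualify.
Total: 126 + 2 = 128.

128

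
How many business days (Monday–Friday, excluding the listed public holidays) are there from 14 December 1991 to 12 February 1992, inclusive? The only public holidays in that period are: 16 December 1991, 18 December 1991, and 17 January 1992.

14 December 1991 is a Saturday.
The range spans 61 days (inclusive of both endpoints).
61 = 7 × 8 + 5, so there are 8 full weeks plus 5 extra days.
Each full week contributes 5 weekdays (Mon–Fri): 8 × 5 = 40.
The 5 extra days are Sat, Sun, Mon, Tue, Wed — 3 of them qualify.
Total: 40 + 3 = 43.
Holidays: 16 December 1991 (Mon); 18 December 1991 (Wed); 17 January 1992 (Fri).
All 3 holidays fall on weekdays, so subtract 3.
Business days: 43 − 3 = 40.

40 business days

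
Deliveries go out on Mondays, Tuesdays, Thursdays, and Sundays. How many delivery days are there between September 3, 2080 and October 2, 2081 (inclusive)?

226

September 3, 2080 is a Tuesday.
From September 3, 2080 to October 2, 2081 is 395 days inclusive.
395 = 7 × 56 + 3, so there are 56 full weeks plus 3 extra days.
Each full week contributes 4 days from the set (Mon, Tue, Thu, Sun): 56 × 4 = 224.
The 3 extra days are Tue, Wed, Thu — 2 of them qualify.
Total: 224 + 2 = 226.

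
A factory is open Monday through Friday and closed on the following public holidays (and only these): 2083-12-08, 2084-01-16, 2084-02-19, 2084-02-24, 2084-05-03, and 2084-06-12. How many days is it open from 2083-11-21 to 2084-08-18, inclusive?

191 business days

2083-11-21 is a Sunday.
From 2083-11-21 to 2084-08-18 is 272 days inclusive.
272 = 7 × 38 + 6, so there are 38 full weeks plus 6 extra days.
Each full week contributes 5 weekdays (Mon–Fri): 38 × 5 = 190.
The 6 extra days are Sunday, Monday, Tuesday, Wednesday, Thursday, Friday — 5 of them qualify.
Total: 190 + 5 = 195.
Holidays: 2083-12-08 (Wed); 2084-01-16 (Sun); 2084-02-19 (Sat); 2084-02-24 (Thu); 2084-05-03 (Wed); 2084-06-12 (Mon).
4 of the 6 holidays fall on weekdays; the rest are weekends and were already excluded.
Business days: 195 − 4 = 191.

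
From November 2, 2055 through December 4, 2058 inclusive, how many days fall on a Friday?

November 2, 2055 is a Tuesday.
That's 1129 days from start to end, counting both.
1129 = 7 × 161 + 2, so there are 161 full weeks plus 2 extra days.
Each full week contributes one Friday: 161 so far.
The 2 extra days are Tue, Wed — none qualify.
Total: 161 + 0 = 161.

161 Fridays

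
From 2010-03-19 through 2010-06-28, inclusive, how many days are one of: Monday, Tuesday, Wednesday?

43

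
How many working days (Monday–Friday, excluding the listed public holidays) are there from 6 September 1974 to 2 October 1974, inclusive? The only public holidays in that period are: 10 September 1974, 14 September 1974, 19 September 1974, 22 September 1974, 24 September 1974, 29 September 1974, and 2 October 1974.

15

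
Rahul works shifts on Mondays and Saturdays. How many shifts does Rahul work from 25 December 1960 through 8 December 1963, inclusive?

308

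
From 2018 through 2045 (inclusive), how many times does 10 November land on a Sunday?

Day of week of November 10 in each year:
2018: Sat, 2019: Sun ✓, 2020: Tue, 2021: Wed, 2022: Thu, 2023: Fri, 2024: Sun ✓, 2025: Mon, 2026: Tue, 2027: Wed, 2028: Fri, 2029: Sat, 2030: Sun ✓, 2031: Mon, 2032: Wed, 2033: Thu, 2034: Fri, 2035: Sat, 2036: Mon, 2037: Tue, 2038: Wed, 2039: Thu, 2040: Sat, 2041: Sun ✓, 2042: Mon, 2043: Tue, 2044: Thu, 2045: Fri
Sundays: 2019, 2024, 2030, 2041.

4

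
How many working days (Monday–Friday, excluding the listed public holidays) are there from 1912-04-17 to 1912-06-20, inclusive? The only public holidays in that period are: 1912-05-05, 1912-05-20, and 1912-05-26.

46 working days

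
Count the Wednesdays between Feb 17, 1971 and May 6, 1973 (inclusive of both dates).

116

Feb 17, 1971 is a Wednesday.
That's 810 days from start to end, counting both.
810 = 7 × 115 + 5, so there are 115 full weeks plus 5 extra days.
Each full week contributes one Wednesday: 115 so far.
The 5 extra days are Wednesday, Thursday, Friday, Saturday, Sunday — 1 of them qualifies.
Total: 115 + 1 = 116.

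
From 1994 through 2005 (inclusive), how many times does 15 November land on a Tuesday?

Day of week of November 15 in each year:
1994: Tue ✓, 1995: Wed, 1996: Fri, 1997: Sat, 1998: Sun, 1999: Mon, 2000: Wed, 2001: Thu, 2002: Fri, 2003: Sat, 2004: Mon, 2005: Tue ✓
Tuesdays: 1994, 2005.

2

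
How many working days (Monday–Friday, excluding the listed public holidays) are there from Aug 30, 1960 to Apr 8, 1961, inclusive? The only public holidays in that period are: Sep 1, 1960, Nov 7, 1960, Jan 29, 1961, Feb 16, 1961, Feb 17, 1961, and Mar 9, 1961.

Aug 30, 1960 is a Tuesday.
That's 222 days from start to end, counting both.
222 = 7 × 31 + 5, so there are 31 full weeks plus 5 extra days.
Each full week contributes 5 weekdays (Mon–Fri): 31 × 5 = 155.
The 5 extra days are Tuesday, Wednesday, Thursday, Friday, Saturday — 4 of them qualify.
Total: 155 + 4 = 159.
Holidays: Sep 1, 1960 (Thu); Nov 7, 1960 (Mon); Jan 29, 1961 (Sun); Feb 16, 1961 (Thu); Feb 17, 1961 (Fri); Mar 9, 1961 (Thu).
5 of the 6 holidays fall on weekdays; the rest are weekends and were already excluded.
Business days: 159 − 5 = 154.

154 working days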